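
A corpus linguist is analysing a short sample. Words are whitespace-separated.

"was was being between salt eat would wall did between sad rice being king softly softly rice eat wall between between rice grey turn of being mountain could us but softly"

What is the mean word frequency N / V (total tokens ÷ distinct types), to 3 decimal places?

N = 31 tokens, V = 19 types.
Mean frequency = N / V = 31 / 19 = 1.632

1.632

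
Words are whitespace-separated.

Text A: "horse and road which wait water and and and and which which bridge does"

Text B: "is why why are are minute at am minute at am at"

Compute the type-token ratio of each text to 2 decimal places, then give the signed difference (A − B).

TTR(A) = 8/14 = 0.57
TTR(B) = 6/12 = 0.50
Difference = 0.57 − 0.50 = 0.07

0.07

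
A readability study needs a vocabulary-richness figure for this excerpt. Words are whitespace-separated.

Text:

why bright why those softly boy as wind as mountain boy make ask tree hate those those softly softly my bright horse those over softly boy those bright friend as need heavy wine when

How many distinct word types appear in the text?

20

Distinct types: {as, ask, boy, bright, friend, hate, heavy, horse, make, mountain, my, need, over, softly, those, tree, when, why, wind, wine}
V = 20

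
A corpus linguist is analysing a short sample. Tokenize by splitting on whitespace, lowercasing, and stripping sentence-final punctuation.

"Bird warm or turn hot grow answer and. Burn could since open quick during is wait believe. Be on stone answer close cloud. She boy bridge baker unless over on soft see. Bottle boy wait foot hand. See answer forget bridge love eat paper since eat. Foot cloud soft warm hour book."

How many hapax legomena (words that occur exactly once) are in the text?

27

Frequencies: answer:3, warm:2, since:2, wait:2, on:2, cloud:2, boy:2, bridge:2, soft:2, see:2, foot:2, eat:2, bird:1, or:1, turn:1, hot:1, grow:1, and:1, burn:1, could:1, … (19 more, each freq 1)
Hapax (freq=1): and, baker, be, believe, bird, book, bottle, burn, close, could, during, forget, grow, hand, hot, hour, is, love, open, or, over, paper, quick, she, stone, turn, unless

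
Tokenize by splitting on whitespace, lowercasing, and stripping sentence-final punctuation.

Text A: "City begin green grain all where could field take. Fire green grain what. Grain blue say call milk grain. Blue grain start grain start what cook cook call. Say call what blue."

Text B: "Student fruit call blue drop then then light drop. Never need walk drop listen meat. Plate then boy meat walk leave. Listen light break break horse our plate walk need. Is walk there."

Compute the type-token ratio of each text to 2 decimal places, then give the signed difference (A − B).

-0.08

TTR(A) = 17/32 = 0.53
TTR(B) = 20/33 = 0.61
Difference = 0.53 − 0.61 = -0.08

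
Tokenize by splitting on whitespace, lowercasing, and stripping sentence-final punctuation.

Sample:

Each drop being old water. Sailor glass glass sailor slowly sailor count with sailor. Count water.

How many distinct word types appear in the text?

10

Distinct types: {being, count, drop, each, glass, old, sailor, slowly, water, with}
V = 10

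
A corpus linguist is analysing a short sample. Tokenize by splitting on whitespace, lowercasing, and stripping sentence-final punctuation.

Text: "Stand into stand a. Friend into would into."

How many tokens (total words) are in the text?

8

Tokens: stand, into, stand, a, friend, into, would, into
N = 8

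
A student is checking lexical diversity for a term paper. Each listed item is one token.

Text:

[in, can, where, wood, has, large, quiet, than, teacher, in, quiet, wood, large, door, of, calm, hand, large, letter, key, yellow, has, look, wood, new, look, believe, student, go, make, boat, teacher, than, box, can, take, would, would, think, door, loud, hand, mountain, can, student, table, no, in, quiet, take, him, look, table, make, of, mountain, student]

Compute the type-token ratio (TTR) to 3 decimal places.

0.561

N = 57 tokens, V = 32 types.
TTR = V / N = 32 / 57 = 0.561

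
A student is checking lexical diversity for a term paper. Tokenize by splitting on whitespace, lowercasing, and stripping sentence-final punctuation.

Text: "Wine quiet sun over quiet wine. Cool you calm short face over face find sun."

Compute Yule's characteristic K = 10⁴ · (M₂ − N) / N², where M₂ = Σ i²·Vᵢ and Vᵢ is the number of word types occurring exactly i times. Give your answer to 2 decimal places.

444.44

Frequencies: wine:2, quiet:2, sun:2, over:2, face:2, cool:1, you:1, calm:1, short:1, find:1
N = 15. Frequency spectrum: V_1=5, V_2=5
M₂ = 1²·5 + 2²·5 = 25
K = 10000 × (25 − 15) / 15² = 444.44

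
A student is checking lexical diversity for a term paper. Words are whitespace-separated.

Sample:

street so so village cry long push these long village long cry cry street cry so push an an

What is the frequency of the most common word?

4

Frequencies: cry:4, so:3, long:3, street:2, village:2, push:2, an:2, these:1
Most common: 'cry' with frequency 4.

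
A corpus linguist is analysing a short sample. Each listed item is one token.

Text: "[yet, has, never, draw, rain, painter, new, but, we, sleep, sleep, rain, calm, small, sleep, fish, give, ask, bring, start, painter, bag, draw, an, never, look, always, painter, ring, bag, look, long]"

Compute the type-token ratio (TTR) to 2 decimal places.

0.72

N = 32 tokens, V = 23 types.
TTR = V / N = 23 / 32 = 0.72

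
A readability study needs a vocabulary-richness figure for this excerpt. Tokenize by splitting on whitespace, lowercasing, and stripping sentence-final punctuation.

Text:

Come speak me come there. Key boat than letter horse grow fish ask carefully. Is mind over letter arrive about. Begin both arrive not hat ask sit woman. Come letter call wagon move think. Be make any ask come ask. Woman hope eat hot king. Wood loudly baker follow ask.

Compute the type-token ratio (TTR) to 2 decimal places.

N = 50 tokens, V = 39 types.
TTR = V / N = 39 / 50 = 0.78

0.78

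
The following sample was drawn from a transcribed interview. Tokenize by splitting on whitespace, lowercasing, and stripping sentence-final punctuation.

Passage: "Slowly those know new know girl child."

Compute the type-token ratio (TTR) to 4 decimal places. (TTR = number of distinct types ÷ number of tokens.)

0.8571

N = 7 tokens, V = 6 types.
TTR = V / N = 6 / 7 = 0.8571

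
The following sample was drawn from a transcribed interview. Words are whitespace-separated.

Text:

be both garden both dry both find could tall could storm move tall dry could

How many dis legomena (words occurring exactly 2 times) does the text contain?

Frequencies: both:3, could:3, dry:2, tall:2, be:1, garden:1, find:1, storm:1, move:1
Words with frequency 2: dry, tall

2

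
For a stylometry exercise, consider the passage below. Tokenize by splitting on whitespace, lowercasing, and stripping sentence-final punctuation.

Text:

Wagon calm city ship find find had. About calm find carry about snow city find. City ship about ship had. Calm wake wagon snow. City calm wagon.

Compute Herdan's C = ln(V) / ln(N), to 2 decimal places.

0.70

N = 27, V = 10.
ln(V) = 2.302585, ln(N) = 3.295837
C = 2.302585 / 3.295837 = 0.70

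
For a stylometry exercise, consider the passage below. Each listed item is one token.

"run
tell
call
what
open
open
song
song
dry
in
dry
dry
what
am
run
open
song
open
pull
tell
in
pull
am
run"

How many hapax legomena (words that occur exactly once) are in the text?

Frequencies: open:4, run:3, song:3, dry:3, tell:2, what:2, in:2, am:2, pull:2, call:1
Hapax (freq=1): call

1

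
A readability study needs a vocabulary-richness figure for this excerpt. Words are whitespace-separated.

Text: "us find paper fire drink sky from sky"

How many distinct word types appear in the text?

7

Distinct types: {drink, find, fire, from, paper, sky, us}
V = 7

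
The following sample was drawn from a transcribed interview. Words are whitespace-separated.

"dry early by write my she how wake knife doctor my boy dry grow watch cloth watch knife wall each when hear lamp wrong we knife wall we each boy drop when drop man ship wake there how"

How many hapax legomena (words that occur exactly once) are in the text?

Frequencies: knife:3, dry:2, my:2, how:2, wake:2, boy:2, watch:2, wall:2, each:2, when:2, we:2, drop:2, early:1, by:1, write:1, she:1, doctor:1, grow:1, cloth:1, hear:1, … (5 more, each freq 1)
Hapax (freq=1): by, cloth, doctor, early, grow, hear, lamp, man, she, ship, there, write, wrong

13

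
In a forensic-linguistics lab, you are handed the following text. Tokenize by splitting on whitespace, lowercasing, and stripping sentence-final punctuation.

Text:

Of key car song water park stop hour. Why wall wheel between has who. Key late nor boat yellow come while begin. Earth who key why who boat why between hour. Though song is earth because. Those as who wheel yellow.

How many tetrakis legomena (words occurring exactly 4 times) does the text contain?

Frequencies: who:4, key:3, why:3, song:2, hour:2, wheel:2, between:2, boat:2, yellow:2, earth:2, of:1, car:1, water:1, park:1, stop:1, wall:1, has:1, late:1, nor:1, come:1, … (7 more, each freq 1)
Words with frequency 4: who

1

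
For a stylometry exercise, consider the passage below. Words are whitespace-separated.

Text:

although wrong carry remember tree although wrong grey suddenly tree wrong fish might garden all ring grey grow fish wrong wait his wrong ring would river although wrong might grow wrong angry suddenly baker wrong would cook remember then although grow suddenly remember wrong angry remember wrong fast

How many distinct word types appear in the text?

22

Distinct types: {all, although, angry, baker, carry, cook, fast, fish, garden, grey, grow, his, might, remember, ring, river, suddenly, then, tree, wait, would, wrong}
V = 22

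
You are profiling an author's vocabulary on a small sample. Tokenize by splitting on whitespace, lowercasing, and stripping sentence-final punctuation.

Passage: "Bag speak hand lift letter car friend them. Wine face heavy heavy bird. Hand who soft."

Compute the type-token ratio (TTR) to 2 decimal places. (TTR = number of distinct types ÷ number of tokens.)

0.88

N = 16 tokens, V = 14 types.
TTR = V / N = 14 / 16 = 0.88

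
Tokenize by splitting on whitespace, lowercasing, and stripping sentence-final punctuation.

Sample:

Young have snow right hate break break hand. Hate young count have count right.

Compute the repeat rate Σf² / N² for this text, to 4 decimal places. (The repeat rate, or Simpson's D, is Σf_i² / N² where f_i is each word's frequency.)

0.1327

Frequencies: young:2, have:2, right:2, hate:2, break:2, count:2, snow:1, hand:1
Σf² = 26; N² = 196
Repeat rate = 26 / 196 = 0.1327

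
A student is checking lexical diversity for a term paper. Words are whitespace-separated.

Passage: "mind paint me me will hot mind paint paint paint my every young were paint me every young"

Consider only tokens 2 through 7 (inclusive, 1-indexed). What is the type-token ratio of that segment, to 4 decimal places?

Segment tokens 2–7: paint, me, me, will, hot, mind
Segment N = 6, segment V = 5.
TTR = 5 / 6 = 0.8333

0.8333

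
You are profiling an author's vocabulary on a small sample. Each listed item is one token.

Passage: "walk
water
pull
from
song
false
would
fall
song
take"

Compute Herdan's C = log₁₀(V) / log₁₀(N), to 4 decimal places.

N = 10, V = 9.
log₁₀(V) = 0.954243, log₁₀(N) = 1.000000
C = 0.954243 / 1.000000 = 0.9542

0.9542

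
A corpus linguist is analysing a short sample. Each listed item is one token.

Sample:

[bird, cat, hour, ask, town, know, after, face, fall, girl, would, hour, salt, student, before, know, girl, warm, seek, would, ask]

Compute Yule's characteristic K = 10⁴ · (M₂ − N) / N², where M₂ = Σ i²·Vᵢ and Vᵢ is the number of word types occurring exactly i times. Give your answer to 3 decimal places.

226.757

Frequencies: hour:2, ask:2, know:2, girl:2, would:2, bird:1, cat:1, town:1, after:1, face:1, fall:1, salt:1, student:1, before:1, warm:1, seek:1
N = 21. Frequency spectrum: V_1=11, V_2=5
M₂ = 1²·11 + 2²·5 = 31
K = 10000 × (31 − 21) / 21² = 226.757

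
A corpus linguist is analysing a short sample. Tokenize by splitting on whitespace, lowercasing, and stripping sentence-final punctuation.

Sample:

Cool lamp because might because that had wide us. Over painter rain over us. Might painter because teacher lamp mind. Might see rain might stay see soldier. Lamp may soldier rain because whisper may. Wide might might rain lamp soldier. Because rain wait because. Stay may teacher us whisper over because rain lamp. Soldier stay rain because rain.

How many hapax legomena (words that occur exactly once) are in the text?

5

Frequencies: because:8, rain:8, might:6, lamp:5, soldier:4, us:3, over:3, stay:3, may:3, wide:2, painter:2, teacher:2, see:2, whisper:2, cool:1, that:1, had:1, mind:1, wait:1
Hapax (freq=1): cool, had, mind, that, wait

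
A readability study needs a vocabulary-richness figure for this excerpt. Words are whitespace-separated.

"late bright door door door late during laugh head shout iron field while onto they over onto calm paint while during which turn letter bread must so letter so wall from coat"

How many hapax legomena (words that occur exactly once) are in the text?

17

Frequencies: door:3, late:2, during:2, while:2, onto:2, letter:2, so:2, bright:1, laugh:1, head:1, shout:1, iron:1, field:1, they:1, over:1, calm:1, paint:1, which:1, turn:1, bread:1, … (4 more, each freq 1)
Hapax (freq=1): bread, bright, calm, coat, field, from, head, iron, laugh, must, over, paint, shout, they, turn, wall, which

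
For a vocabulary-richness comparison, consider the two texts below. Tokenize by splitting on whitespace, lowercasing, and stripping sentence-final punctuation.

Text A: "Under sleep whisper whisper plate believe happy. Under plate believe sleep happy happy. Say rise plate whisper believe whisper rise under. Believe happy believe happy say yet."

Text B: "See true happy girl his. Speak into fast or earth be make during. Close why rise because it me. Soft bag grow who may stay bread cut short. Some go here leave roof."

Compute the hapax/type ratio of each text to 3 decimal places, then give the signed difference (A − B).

A: hapax=1, V=9, ratio=0.111
B: hapax=33, V=33, ratio=1.000
Difference = 0.111 − 1.000 = -0.889

-0.889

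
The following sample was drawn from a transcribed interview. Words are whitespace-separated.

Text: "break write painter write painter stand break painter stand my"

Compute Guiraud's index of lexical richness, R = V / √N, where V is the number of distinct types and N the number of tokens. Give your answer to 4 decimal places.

1.5811

N = 10, V = 5.
√N = 3.162278
R = 5 / 3.162278 = 1.5811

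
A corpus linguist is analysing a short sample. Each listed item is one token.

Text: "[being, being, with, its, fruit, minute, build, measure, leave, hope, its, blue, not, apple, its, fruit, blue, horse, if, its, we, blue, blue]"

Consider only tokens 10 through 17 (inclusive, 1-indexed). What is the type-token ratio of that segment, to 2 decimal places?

Segment tokens 10–17: hope, its, blue, not, apple, its, fruit, blue
Segment N = 8, segment V = 6.
TTR = 6 / 8 = 0.75

0.75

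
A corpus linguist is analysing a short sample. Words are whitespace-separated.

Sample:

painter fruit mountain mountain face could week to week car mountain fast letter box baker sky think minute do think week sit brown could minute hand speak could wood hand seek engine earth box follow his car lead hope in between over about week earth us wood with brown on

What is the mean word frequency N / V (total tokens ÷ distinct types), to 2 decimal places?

N = 50 tokens, V = 35 types.
Mean frequency = N / V = 50 / 35 = 1.43

1.43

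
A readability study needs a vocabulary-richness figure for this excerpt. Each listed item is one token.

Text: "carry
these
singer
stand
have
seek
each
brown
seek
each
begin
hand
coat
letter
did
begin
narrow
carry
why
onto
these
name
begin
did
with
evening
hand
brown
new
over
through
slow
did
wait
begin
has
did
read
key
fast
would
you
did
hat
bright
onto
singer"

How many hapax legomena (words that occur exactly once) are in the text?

Frequencies: did:5, begin:4, carry:2, these:2, singer:2, seek:2, each:2, brown:2, hand:2, onto:2, stand:1, have:1, coat:1, letter:1, narrow:1, why:1, name:1, with:1, evening:1, new:1, … (12 more, each freq 1)
Hapax (freq=1): bright, coat, evening, fast, has, hat, have, key, letter, name, narrow, new, over, read, slow, stand, through, wait, why, with, would, you

22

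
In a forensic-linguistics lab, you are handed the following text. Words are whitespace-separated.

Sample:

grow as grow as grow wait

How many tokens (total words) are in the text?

Tokens: grow, as, grow, as, grow, wait
N = 6

6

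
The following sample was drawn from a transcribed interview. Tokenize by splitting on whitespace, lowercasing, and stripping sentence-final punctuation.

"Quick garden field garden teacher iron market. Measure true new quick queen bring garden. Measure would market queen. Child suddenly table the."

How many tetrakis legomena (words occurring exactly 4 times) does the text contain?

Frequencies: garden:3, quick:2, market:2, measure:2, queen:2, field:1, teacher:1, iron:1, true:1, new:1, bring:1, would:1, child:1, suddenly:1, table:1, the:1
Words with frequency 4: (none)

0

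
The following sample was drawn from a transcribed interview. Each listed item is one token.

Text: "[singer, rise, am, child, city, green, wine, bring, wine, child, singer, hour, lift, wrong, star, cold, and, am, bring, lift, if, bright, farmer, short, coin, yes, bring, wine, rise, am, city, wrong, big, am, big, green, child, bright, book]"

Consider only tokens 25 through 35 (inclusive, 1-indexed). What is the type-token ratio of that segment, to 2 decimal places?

Segment tokens 25–35: coin, yes, bring, wine, rise, am, city, wrong, big, am, big
Segment N = 11, segment V = 9.
TTR = 9 / 11 = 0.82

0.82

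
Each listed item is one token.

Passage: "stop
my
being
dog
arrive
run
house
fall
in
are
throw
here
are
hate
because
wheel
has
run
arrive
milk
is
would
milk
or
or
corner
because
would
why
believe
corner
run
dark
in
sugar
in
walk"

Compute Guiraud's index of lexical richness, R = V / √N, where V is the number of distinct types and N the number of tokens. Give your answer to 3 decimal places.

4.274

N = 37, V = 26.
√N = 6.082763
R = 26 / 6.082763 = 4.274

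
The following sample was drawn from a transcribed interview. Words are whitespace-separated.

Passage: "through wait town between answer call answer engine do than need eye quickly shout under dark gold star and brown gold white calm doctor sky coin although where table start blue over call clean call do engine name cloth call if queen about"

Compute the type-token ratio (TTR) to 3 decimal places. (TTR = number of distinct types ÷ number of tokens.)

N = 43 tokens, V = 36 types.
TTR = V / N = 36 / 43 = 0.837

0.837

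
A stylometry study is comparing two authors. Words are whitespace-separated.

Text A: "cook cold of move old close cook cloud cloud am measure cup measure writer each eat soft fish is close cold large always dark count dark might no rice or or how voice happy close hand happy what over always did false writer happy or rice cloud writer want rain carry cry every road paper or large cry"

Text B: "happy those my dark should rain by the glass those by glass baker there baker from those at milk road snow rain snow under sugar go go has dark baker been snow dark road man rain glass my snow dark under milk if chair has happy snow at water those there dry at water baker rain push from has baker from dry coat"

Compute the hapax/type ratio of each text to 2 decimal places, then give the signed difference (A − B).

A: hapax=26, V=39, ratio=0.67
B: hapax=9, V=28, ratio=0.32
Difference = 0.67 − 0.32 = 0.35

0.35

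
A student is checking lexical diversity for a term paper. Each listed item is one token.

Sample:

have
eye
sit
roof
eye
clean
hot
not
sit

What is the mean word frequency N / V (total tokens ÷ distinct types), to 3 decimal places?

N = 9 tokens, V = 7 types.
Mean frequency = N / V = 9 / 7 = 1.286

1.286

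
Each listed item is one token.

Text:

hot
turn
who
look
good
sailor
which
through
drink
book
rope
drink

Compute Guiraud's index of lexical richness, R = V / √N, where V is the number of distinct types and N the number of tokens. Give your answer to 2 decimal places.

3.18

N = 12, V = 11.
√N = 3.464102
R = 11 / 3.464102 = 3.18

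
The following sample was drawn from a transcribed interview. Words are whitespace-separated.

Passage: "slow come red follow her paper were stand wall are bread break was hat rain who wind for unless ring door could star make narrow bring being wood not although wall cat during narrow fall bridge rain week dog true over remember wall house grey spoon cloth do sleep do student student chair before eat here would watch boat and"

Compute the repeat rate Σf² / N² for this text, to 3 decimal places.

0.021

Frequencies: wall:3, rain:2, narrow:2, do:2, student:2, slow:1, come:1, red:1, follow:1, her:1, paper:1, were:1, stand:1, are:1, bread:1, break:1, was:1, hat:1, who:1, wind:1, … (34 more, each freq 1)
Σf² = 74; N² = 3600
Repeat rate = 74 / 3600 = 0.021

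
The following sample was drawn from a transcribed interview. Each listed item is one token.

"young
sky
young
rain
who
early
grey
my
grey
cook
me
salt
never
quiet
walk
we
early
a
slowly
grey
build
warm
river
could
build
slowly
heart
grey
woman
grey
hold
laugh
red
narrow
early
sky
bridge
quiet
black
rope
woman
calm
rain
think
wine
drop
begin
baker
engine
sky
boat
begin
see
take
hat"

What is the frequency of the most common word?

Frequencies: grey:5, sky:3, early:3, young:2, rain:2, quiet:2, slowly:2, build:2, woman:2, begin:2, who:1, my:1, cook:1, me:1, salt:1, never:1, walk:1, we:1, a:1, warm:1, … (20 more, each freq 1)
Most common: 'grey' with frequency 5.

5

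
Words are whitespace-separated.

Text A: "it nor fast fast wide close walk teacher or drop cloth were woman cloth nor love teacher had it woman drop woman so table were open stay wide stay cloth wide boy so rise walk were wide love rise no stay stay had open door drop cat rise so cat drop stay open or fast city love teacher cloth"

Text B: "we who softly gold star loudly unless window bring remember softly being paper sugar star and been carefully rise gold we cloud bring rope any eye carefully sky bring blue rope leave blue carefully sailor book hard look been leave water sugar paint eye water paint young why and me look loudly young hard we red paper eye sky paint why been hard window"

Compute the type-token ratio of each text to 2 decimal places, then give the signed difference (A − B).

TTR(A) = 24/59 = 0.41
TTR(B) = 34/64 = 0.53
Difference = 0.41 − 0.53 = -0.12

-0.12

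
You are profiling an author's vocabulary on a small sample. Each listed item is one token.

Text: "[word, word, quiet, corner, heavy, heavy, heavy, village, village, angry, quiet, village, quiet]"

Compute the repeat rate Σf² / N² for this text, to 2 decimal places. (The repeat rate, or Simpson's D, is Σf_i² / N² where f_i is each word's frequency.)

0.20

Frequencies: quiet:3, heavy:3, village:3, word:2, corner:1, angry:1
Σf² = 33; N² = 169
Repeat rate = 33 / 169 = 0.20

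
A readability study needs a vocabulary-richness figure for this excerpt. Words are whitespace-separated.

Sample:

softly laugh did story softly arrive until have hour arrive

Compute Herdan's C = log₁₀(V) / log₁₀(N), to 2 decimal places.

0.90

N = 10, V = 8.
log₁₀(V) = 0.903090, log₁₀(N) = 1.000000
C = 0.903090 / 1.000000 = 0.90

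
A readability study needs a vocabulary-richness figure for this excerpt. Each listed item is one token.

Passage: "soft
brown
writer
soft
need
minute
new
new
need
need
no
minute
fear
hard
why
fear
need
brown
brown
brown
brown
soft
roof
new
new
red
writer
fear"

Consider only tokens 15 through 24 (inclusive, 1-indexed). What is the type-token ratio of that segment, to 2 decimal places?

Segment tokens 15–24: why, fear, need, brown, brown, brown, brown, soft, roof, new
Segment N = 10, segment V = 7.
TTR = 7 / 10 = 0.70

0.70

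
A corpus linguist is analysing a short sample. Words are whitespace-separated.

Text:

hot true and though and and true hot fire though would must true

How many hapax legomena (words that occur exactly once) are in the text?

Frequencies: true:3, and:3, hot:2, though:2, fire:1, would:1, must:1
Hapax (freq=1): fire, must, would

3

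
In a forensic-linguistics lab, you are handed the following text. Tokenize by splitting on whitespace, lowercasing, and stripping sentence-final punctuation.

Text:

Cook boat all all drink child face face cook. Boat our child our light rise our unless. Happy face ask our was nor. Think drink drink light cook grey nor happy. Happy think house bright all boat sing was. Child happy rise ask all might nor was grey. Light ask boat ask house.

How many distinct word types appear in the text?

Distinct types: {all, ask, boat, bright, child, cook, drink, face, grey, happy, house, light, might, nor, our, rise, sing, think, unless, was}
V = 20

20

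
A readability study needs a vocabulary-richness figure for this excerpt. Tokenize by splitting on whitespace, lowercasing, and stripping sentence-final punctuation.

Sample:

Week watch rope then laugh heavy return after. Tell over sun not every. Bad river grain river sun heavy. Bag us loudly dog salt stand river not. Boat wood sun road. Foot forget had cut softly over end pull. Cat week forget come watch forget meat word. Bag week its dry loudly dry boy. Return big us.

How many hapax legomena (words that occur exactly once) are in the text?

27

Frequencies: week:3, sun:3, river:3, forget:3, watch:2, heavy:2, return:2, over:2, not:2, bag:2, us:2, loudly:2, dry:2, rope:1, then:1, laugh:1, after:1, tell:1, every:1, bad:1, … (20 more, each freq 1)
Hapax (freq=1): after, bad, big, boat, boy, cat, come, cut, dog, end, every, foot, grain, had, its, laugh, meat, pull, road, rope, salt, softly, stand, tell, then, wood, word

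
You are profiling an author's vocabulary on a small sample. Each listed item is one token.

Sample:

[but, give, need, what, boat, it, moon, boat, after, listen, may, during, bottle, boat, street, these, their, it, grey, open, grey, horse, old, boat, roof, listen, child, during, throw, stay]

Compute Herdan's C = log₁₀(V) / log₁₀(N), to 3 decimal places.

N = 30, V = 23.
log₁₀(V) = 1.361728, log₁₀(N) = 1.477121
C = 1.361728 / 1.477121 = 0.922

0.922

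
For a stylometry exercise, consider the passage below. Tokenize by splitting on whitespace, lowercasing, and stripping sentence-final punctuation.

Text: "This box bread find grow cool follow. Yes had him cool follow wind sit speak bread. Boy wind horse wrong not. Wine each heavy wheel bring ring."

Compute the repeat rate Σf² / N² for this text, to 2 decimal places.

0.05

Frequencies: bread:2, cool:2, follow:2, wind:2, this:1, box:1, find:1, grow:1, yes:1, had:1, him:1, sit:1, speak:1, boy:1, horse:1, wrong:1, not:1, wine:1, each:1, heavy:1, … (3 more, each freq 1)
Σf² = 35; N² = 729
Repeat rate = 35 / 729 = 0.05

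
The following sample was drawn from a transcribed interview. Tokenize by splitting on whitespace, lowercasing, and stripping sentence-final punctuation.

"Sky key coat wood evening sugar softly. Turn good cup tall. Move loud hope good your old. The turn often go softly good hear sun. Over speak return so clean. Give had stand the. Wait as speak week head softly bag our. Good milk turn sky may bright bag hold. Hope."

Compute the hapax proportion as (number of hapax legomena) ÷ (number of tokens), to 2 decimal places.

0.61

Frequencies: good:4, softly:3, turn:3, sky:2, hope:2, the:2, speak:2, bag:2, key:1, coat:1, wood:1, evening:1, sugar:1, cup:1, tall:1, move:1, loud:1, your:1, old:1, often:1, … (19 more, each freq 1)
Hapax count = 31; token count = 51.
Ratio = 31 / 51 = 0.61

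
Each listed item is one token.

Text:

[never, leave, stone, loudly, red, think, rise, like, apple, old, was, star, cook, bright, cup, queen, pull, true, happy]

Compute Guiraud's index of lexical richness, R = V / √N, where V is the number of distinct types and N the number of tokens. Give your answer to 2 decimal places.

4.36

N = 19, V = 19.
√N = 4.358899
R = 19 / 4.358899 = 4.36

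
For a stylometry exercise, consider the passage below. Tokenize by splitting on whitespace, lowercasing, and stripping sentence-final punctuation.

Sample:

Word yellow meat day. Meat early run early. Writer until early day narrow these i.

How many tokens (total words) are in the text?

Tokens: word, yellow, meat, day, meat, early, run, early, writer, until, early, day, narrow, these, i
N = 15

15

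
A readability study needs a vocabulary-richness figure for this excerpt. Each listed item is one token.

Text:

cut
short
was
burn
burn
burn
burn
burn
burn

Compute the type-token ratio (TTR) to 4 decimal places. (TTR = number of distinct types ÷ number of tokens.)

N = 9 tokens, V = 4 types.
TTR = V / N = 4 / 9 = 0.4444

0.4444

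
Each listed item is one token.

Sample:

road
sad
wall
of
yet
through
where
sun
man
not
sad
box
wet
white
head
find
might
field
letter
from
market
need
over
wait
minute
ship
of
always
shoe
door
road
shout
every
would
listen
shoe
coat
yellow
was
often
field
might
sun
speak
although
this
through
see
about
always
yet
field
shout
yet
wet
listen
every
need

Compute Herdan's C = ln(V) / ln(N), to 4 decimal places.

N = 58, V = 41.
ln(V) = 3.713572, ln(N) = 4.060443
C = 3.713572 / 4.060443 = 0.9146

0.9146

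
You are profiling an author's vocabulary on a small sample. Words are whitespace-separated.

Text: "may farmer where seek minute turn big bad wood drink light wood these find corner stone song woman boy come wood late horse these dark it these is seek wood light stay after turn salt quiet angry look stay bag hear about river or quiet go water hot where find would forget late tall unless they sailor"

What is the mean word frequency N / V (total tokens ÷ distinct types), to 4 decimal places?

1.2955

N = 57 tokens, V = 44 types.
Mean frequency = N / V = 57 / 44 = 1.2955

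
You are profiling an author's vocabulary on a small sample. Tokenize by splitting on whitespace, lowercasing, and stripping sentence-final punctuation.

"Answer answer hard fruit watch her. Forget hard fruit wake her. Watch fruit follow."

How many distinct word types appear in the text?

8

Distinct types: {answer, follow, forget, fruit, hard, her, wake, watch}
V = 8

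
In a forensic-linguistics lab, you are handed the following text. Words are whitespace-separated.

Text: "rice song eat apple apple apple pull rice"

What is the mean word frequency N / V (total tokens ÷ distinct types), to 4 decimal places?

1.6000

N = 8 tokens, V = 5 types.
Mean frequency = N / V = 8 / 5 = 1.6000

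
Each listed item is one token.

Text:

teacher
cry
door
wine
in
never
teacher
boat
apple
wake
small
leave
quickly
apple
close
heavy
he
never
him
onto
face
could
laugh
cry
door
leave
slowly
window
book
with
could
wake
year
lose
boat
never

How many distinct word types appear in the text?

26

Distinct types: {apple, boat, book, close, could, cry, door, face, he, heavy, him, in, laugh, leave, lose, never, onto, quickly, slowly, small, teacher, wake, window, wine, with, year}
V = 26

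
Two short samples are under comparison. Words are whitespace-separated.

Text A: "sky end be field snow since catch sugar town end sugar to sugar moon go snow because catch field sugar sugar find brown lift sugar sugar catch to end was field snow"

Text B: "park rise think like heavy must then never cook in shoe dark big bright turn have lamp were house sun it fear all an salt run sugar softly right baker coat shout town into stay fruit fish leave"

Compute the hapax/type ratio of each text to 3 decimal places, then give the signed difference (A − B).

A: hapax=11, V=17, ratio=0.647
B: hapax=38, V=38, ratio=1.000
Difference = 0.647 − 1.000 = -0.353

-0.353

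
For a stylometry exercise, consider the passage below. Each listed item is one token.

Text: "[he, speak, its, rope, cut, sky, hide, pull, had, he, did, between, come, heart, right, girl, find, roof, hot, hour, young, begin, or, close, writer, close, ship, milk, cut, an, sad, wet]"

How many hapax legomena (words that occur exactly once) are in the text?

26

Frequencies: he:2, cut:2, close:2, speak:1, its:1, rope:1, sky:1, hide:1, pull:1, had:1, did:1, between:1, come:1, heart:1, right:1, girl:1, find:1, roof:1, hot:1, hour:1, … (9 more, each freq 1)
Hapax (freq=1): an, begin, between, come, did, find, girl, had, heart, hide, hot, hour, its, milk, or, pull, right, roof, rope, sad, ship, sky, speak, wet, writer, young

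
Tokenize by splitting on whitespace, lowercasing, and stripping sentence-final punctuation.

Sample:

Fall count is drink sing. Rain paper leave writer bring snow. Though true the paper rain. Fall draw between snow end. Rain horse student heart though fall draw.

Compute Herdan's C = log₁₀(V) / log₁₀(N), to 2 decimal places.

0.90

N = 28, V = 20.
log₁₀(V) = 1.301030, log₁₀(N) = 1.447158
C = 1.301030 / 1.447158 = 0.90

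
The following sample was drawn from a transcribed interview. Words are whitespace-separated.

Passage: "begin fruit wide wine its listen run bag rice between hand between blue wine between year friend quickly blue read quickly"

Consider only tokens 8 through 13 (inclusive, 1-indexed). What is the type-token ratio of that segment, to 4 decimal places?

Segment tokens 8–13: bag, rice, between, hand, between, blue
Segment N = 6, segment V = 5.
TTR = 5 / 6 = 0.8333

0.8333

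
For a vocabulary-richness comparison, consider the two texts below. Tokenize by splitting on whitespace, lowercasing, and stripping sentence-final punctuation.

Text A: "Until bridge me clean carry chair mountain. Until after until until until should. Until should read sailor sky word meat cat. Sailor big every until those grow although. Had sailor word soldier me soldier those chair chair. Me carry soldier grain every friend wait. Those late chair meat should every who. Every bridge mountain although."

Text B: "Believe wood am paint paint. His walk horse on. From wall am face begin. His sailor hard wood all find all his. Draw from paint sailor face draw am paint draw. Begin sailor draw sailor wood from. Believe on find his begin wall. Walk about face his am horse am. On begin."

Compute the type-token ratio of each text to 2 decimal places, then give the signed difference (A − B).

TTR(A) = 27/55 = 0.49
TTR(B) = 18/52 = 0.35
Difference = 0.49 − 0.35 = 0.14

0.14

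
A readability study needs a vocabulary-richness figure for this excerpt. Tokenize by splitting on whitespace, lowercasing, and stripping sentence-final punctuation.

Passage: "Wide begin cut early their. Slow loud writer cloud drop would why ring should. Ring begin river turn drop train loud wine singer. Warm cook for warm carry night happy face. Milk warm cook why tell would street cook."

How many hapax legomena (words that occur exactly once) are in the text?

Frequencies: warm:3, cook:3, begin:2, loud:2, drop:2, would:2, why:2, ring:2, wide:1, cut:1, early:1, their:1, slow:1, writer:1, cloud:1, should:1, river:1, turn:1, train:1, wine:1, … (9 more, each freq 1)
Hapax (freq=1): carry, cloud, cut, early, face, for, happy, milk, night, river, should, singer, slow, street, tell, their, train, turn, wide, wine, writer

21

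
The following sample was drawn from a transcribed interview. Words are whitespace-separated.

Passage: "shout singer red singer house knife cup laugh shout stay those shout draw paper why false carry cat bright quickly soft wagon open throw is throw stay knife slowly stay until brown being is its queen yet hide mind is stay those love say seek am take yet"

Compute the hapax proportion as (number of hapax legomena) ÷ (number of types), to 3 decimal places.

Frequencies: stay:4, shout:3, is:3, singer:2, knife:2, those:2, throw:2, yet:2, red:1, house:1, cup:1, laugh:1, draw:1, paper:1, why:1, false:1, carry:1, cat:1, bright:1, quickly:1, … (16 more, each freq 1)
Hapax count = 28; type count = 36.
Ratio = 28 / 36 = 0.778

0.778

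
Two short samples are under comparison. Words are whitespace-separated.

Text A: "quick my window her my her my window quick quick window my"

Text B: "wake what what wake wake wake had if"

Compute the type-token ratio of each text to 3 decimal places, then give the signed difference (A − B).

TTR(A) = 4/12 = 0.333
TTR(B) = 4/8 = 0.500
Difference = 0.333 − 0.500 = -0.167

-0.167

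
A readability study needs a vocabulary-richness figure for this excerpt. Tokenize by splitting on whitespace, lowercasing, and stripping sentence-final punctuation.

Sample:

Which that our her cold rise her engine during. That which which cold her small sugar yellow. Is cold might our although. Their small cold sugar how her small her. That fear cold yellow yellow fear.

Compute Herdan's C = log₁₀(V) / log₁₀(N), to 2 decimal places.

0.79

N = 36, V = 17.
log₁₀(V) = 1.230449, log₁₀(N) = 1.556303
C = 1.230449 / 1.556303 = 0.79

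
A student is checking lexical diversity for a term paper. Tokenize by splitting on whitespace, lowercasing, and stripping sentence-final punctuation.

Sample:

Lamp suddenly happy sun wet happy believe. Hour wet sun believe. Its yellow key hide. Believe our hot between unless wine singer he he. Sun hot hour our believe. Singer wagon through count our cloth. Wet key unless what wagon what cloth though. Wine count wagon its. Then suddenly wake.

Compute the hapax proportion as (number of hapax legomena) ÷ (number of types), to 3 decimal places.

Frequencies: believe:4, sun:3, wet:3, our:3, wagon:3, suddenly:2, happy:2, hour:2, its:2, key:2, hot:2, unless:2, wine:2, singer:2, he:2, count:2, cloth:2, what:2, lamp:1, yellow:1, … (6 more, each freq 1)
Hapax count = 8; type count = 26.
Ratio = 8 / 26 = 0.308

0.308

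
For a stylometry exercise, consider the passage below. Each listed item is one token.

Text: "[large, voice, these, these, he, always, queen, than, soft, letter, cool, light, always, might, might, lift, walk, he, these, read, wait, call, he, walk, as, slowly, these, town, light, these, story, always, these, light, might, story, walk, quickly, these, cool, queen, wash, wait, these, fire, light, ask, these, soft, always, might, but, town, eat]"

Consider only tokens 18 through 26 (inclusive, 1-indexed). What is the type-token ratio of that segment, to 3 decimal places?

Segment tokens 18–26: he, these, read, wait, call, he, walk, as, slowly
Segment N = 9, segment V = 8.
TTR = 8 / 9 = 0.889

0.889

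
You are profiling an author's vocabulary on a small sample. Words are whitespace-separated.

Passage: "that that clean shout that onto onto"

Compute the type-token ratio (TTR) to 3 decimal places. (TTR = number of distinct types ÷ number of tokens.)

0.571

N = 7 tokens, V = 4 types.
TTR = V / N = 4 / 7 = 0.571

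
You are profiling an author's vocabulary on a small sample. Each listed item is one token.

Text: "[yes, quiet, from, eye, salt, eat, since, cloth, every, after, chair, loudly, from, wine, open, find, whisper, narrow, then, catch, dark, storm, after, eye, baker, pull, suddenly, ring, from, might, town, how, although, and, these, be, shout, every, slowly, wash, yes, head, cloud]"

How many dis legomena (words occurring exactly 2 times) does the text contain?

4

Frequencies: from:3, yes:2, eye:2, every:2, after:2, quiet:1, salt:1, eat:1, since:1, cloth:1, chair:1, loudly:1, wine:1, open:1, find:1, whisper:1, narrow:1, then:1, catch:1, dark:1, … (17 more, each freq 1)
Words with frequency 2: after, every, eye, yes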